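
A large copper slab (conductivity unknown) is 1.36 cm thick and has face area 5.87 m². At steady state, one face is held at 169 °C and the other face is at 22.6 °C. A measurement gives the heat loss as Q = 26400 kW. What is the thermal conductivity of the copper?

ΣR = ΔT/Q = |169 − 22.6|/2.64×10^7 = 5.545×10^-6 K/W
L/(kA) = 5.545×10^-6 ⇒ k = 0.0136/(5.545×10^-6·5.87) = 418 W/m·K

k = 418 W/m·K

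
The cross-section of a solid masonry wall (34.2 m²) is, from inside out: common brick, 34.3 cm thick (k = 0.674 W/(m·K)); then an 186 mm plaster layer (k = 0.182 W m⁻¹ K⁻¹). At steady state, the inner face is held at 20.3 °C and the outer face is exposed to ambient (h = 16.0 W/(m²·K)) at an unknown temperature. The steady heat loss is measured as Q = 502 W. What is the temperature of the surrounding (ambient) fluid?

T_out = -3.09 °C

Sum the resistances:
  R_common brick = L/(kA) = 0.343/(0.674·34.2) = 0.01488 K/W
  R_plaster = L/(kA) = 0.186/(0.182·34.2) = 0.02988 K/W
  R_conv,out = 1/(hA) = 1/(16.0·34.2) = 0.001827 K/W
ΣR = 0.04659 K/W
ΔT = Q·ΣR = 502 × 0.04659 = 23.39 K
Heat flows outward, so T_out = T_in − ΔT = 20.3 − 23.39 = -3.09 °C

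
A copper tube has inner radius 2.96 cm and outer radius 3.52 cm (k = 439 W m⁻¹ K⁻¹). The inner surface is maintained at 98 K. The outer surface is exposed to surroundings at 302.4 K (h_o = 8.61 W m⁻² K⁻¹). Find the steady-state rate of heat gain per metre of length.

Q' = 389 W/m

Resistance network (inner→outer):
  R'_copper = ln(0.0352/0.0296)/(2πk) = 0.1733/(2π·439) = 6.282×10^-5 m·K/W
  R'_conv,out = 1/(2πr h) = 1/(2π·0.0352·8.61) = 0.5251 m·K/W
ΣR = 6.282×10^-5 + 0.5251 = 0.5252 m·K/W
Q' = ΔT/ΣR = (98 K − 302.4 K)/0.5252 = -389 W/m
(Negative Q' ⇒ heat flows inward; heat gain = 389 W/m.)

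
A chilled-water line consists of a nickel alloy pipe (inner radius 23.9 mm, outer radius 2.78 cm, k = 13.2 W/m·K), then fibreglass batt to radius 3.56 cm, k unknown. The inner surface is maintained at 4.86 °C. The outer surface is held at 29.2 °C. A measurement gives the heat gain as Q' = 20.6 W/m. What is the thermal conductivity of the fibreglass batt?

ΣR = ΔT/Q' = |4.86 − 29.2|/20.6 = 1.182 m·K/W
Known resistances:
  R'_nickel alloy = ln(0.0278/0.0239)/(2πk) = 0.1512/(2π·13.2) = 0.001823 m·K/W
R_fibreglass batt = ΣR − ΣR_known = 1.182 − 0.001823 = 1.180 m·K/W
ln(r₂/r₁)/(2πk) = 1.180 ⇒ k = 0.2473/(2π·1.180) = 0.0334 W/m·K

k = 0.0334 W/m·K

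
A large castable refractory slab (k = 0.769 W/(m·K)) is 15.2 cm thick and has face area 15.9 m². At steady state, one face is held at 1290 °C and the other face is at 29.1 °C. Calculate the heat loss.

Q = 101 kW

Q = kA·ΔT/L = 0.769 × 15.9 × |1290 °C − 29.1 °C| / 0.152 = 1.01×10^5 W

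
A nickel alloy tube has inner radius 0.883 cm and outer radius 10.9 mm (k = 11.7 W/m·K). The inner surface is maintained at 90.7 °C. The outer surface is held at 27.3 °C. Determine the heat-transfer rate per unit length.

Q' = 22.1 kW/m

Q' = 2πk·ΔT/ln(r₂/r₁) = 2π × 11.7 × 63.4 / ln(0.0109/0.00883) = 22100 W/m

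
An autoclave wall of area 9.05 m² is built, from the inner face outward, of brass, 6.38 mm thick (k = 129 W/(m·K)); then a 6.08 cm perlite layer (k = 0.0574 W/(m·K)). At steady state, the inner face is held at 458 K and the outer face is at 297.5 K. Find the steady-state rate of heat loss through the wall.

Q = 1370 W

Series thermal resistances, inner to outer:
  R_brass = L/(kA) = 0.00638/(129·9.05) = 5.465×10^-6 K/W
  R_perlite = L/(kA) = 0.0608/(0.0574·9.05) = 0.1170 K/W
ΣR = 5.465×10^-6 + 0.1170 = 0.1170 K/W
Q = ΔT/ΣR = (458 K − 297.5 K)/0.1170 = 1370 W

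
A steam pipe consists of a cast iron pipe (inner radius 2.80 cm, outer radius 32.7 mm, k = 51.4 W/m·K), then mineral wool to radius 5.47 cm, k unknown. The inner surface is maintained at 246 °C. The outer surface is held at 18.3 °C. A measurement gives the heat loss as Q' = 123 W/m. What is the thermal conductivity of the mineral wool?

ΣR = ΔT/Q' = |246 − 18.3|/123 = 1.851 m·K/W
Known resistances:
  R'_cast iron = ln(0.0327/0.0280)/(2πk) = 0.1552/(2π·51.4) = 4.805×10^-4 m·K/W
R_mineral wool = ΣR − ΣR_known = 1.851 − 4.805×10^-4 = 1.851 m·K/W
ln(r₂/r₁)/(2πk) = 1.851 ⇒ k = 0.5145/(2π·1.851) = 0.0442 W/m·K

k = 0.0442 W/m·K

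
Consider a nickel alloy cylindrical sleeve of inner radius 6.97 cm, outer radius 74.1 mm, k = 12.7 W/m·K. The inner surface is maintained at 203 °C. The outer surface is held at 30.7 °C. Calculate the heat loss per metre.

Q' = 2πk·ΔT/ln(r₂/r₁) = 2π × 12.7 × 172.3 / ln(0.0741/0.0697) = 2.25×10^5 W/m

Q' = 2.25×10^5 W/m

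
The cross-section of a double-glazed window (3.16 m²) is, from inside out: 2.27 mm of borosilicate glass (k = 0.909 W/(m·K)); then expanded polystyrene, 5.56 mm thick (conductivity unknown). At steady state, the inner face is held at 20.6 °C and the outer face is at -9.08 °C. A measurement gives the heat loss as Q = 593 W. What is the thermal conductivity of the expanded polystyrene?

k = 0.0357 W/m·K

ΣR = ΔT/Q = |20.6 − -9.08|/593 = 0.05005 K/W
Known resistances:
  R_borosilicate glass = L/(kA) = 0.00227/(0.909·3.16) = 7.903×10^-4 K/W
R_expanded polystyrene = ΣR − ΣR_known = 0.05005 − 7.903×10^-4 = 0.04926 K/W
L/(kA) = 0.04926 ⇒ k = 0.00556/(0.04926·3.16) = 0.0357 W/m·K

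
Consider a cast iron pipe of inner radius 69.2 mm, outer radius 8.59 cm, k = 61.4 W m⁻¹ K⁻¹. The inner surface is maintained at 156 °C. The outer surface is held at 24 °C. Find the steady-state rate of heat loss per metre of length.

Q' = 2πk·ΔT/ln(r₂/r₁) = 2π × 61.4 × 132 / ln(0.0859/0.0692) = 2.36×10^5 W/m

Q' = 2.36×10^5 W/m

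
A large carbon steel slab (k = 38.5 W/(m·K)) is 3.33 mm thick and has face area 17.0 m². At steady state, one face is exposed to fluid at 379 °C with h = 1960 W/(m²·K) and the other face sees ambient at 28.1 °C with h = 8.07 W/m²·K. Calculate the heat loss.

Q = 47900 W

Treat each layer as a resistance in series:
  R_conv,in = 1/(hA) = 1/(1960·17.0) = 3.001×10^-5 K/W
  R_carbon steel = L/(kA) = 0.00333/(38.5·17.0) = 5.088×10^-6 K/W
  R_conv,out = 1/(hA) = 1/(8.07·17.0) = 0.007289 K/W
ΣR = 3.001×10^-5 + 5.088×10^-6 + 0.007289 = 0.007324 K/W
Q = ΔT/ΣR = (379 °C − 28.1 °C)/0.007324 = 47900 W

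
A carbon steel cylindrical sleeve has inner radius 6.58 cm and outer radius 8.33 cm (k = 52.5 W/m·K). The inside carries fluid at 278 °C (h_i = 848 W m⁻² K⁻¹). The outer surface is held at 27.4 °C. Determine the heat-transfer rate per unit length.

Q' = 70.3 kW/m

Resistance network (inner→outer):
  R'_conv,in = 1/(2πr h) = 1/(2π·0.0658·848) = 0.002852 m·K/W
  R'_carbon steel = ln(0.0833/0.0658)/(2πk) = 0.2358/(2π·52.5) = 7.149×10^-4 m·K/W
ΣR = 0.002852 + 7.149×10^-4 = 0.003567 m·K/W
Q' = ΔT/ΣR = (278 °C − 27.4 °C)/0.003567 = 70300 W/m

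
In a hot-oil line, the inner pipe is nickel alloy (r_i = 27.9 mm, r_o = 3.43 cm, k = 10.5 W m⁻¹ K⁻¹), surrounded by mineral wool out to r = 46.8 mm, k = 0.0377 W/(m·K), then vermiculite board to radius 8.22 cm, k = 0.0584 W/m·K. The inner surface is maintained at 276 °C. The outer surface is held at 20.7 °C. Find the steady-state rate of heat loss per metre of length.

Resistance network (inner→outer):
  R'_nickel alloy = ln(0.0343/0.0279)/(2πk) = 0.2065/(2π·10.5) = 0.003130 m·K/W
  R'_mineral wool = ln(0.0468/0.0343)/(2πk) = 0.3107/(2π·0.0377) = 1.312 m·K/W
  R'_vermiculite board = ln(0.0822/0.0468)/(2πk) = 0.5633/(2π·0.0584) = 1.535 m·K/W
ΣR = 0.003130 + 1.312 + 1.535 = 2.850 m·K/W
Q' = ΔT/ΣR = (276 °C − 20.7 °C)/2.850 = 89.6 W/m

Q' = 89.6 W/m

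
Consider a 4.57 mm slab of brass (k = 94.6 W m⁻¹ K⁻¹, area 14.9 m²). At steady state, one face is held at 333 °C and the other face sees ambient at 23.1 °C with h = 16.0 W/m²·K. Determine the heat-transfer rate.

Q = 73.8 kW

Resistance network (inner→outer):
  R_brass = L/(kA) = 0.00457/(94.6·14.9) = 3.242×10^-6 K/W
  R_conv,out = 1/(hA) = 1/(16.0·14.9) = 0.004195 K/W
ΣR = 3.242×10^-6 + 0.004195 = 0.004198 K/W
Q = ΔT/ΣR = (333 °C − 23.1 °C)/0.004198 = 73800 W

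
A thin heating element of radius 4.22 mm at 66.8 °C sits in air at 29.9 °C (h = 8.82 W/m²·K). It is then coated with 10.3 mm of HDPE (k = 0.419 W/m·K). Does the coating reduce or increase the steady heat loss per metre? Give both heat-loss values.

Critical radius for a cylinder: r_cr = k/h = 0.0475 m = 4.75 cm.
Outer radius after coating: r₂ = 0.00422 + 0.0103 = 0.01452 m.
Since r₁ < r_cr and r₂ ≤ r_cr, the coating moves toward the maximum at r_cr — heat loss rises.
Bare: R = 1/(2πr₁h) = 4.276 m·K/W; Q = 36.9/4.276 = 8.63 W/m.
Coated: R = R_cond + R_conv = 1.712 m·K/W; Q = 36.9/1.712 = 21.6 W/m.

increases: 8.63 → 21.6 W/m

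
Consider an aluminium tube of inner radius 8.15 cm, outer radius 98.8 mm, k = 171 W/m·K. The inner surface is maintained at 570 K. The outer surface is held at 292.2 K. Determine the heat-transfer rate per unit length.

Q' = 1.55×10^6 W/m

Q' = 2πk·ΔT/ln(r₂/r₁) = 2π × 171 × 277.8 / ln(0.0988/0.0815) = 1.55×10^6 W/m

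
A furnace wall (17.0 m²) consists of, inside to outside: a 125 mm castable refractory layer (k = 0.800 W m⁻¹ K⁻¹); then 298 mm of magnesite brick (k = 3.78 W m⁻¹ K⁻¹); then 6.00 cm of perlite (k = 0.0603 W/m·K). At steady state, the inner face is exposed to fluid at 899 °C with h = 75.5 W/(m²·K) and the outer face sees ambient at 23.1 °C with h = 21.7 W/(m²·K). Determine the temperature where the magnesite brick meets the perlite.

T = 730 °C

Resistance network (inner→outer):
  R_conv,in = 1/(hA) = 1/(75.5·17.0) = 7.791×10^-4 K/W
  R_castable refractory = L/(kA) = 0.125/(0.800·17.0) = 0.009191 K/W
  R_magnesite brick = L/(kA) = 0.298/(3.78·17.0) = 0.004637 K/W
  R_perlite = L/(kA) = 0.0600/(0.0603·17.0) = 0.05853 K/W
  R_conv,out = 1/(hA) = 1/(21.7·17.0) = 0.002711 K/W
ΣR = 7.791×10^-4 + 0.009191 + 0.004637 + 0.05853 + 0.002711 = 0.07585 K/W
Q = ΔT/ΣR = (899 °C − 23.1 °C)/0.07585 = 11550 W
From the inner boundary to the magnesite brick/perlite interface, ΣR_partial = 0.01461 K/W.
T_interface = T_in − Q·ΣR_partial = 899 °C − (11550)(0.01461) = 730 °C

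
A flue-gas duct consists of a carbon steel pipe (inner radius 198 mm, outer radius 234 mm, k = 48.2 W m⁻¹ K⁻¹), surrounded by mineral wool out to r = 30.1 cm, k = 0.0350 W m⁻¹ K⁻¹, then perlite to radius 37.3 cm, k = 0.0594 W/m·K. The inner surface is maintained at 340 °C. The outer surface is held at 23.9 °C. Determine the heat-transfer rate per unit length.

Q' = 184 W/m

Resistance network (inner→outer):
  R'_carbon steel = ln(0.234/0.198)/(2πk) = 0.1671/(2π·48.2) = 5.516×10^-4 m·K/W
  R'_mineral wool = ln(0.301/0.234)/(2πk) = 0.2518/(2π·0.0350) = 1.145 m·K/W
  R'_perlite = ln(0.373/0.301)/(2πk) = 0.2145/(2π·0.0594) = 0.5746 m·K/W
ΣR = 5.516×10^-4 + 1.145 + 0.5746 = 1.720 m·K/W
Q' = ΔT/ΣR = (340 °C − 23.9 °C)/1.720 = 184 W/m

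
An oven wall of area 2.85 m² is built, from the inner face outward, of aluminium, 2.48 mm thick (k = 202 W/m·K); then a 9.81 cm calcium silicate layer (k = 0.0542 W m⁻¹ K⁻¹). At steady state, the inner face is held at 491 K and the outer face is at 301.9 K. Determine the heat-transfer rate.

Series thermal resistances, inner to outer:
  R_aluminium = L/(kA) = 0.00248/(202·2.85) = 4.308×10^-6 K/W
  R_calcium silicate = L/(kA) = 0.0981/(0.0542·2.85) = 0.6351 K/W
ΣR = 4.308×10^-6 + 0.6351 = 0.6351 K/W
Q = ΔT/ΣR = (491 K − 301.9 K)/0.6351 = 298 W

Q = 298 W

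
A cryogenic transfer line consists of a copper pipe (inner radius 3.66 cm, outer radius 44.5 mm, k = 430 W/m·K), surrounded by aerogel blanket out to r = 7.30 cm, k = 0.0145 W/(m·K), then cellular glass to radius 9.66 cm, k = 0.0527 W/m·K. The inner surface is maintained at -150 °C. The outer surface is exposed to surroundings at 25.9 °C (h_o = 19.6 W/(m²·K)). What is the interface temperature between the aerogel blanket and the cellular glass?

Treat each layer as a resistance in series:
  R'_copper = ln(0.0445/0.0366)/(2πk) = 0.1954/(2π·430) = 7.234×10^-5 m·K/W
  R'_aerogel blanket = ln(0.0730/0.0445)/(2πk) = 0.4950/(2π·0.0145) = 5.433 m·K/W
  R'_cellular glass = ln(0.0966/0.0730)/(2πk) = 0.2801/(2π·0.0527) = 0.8460 m·K/W
  R'_conv,out = 1/(2πr h) = 1/(2π·0.0966·19.6) = 0.08406 m·K/W
ΣR = 7.234×10^-5 + 5.433 + 0.8460 + 0.08406 = 6.363 m·K/W
Q' = ΔT/ΣR = (-150 °C − 25.9 °C)/6.363 = -27.64 W/m
From the inner boundary to the aerogel blanket/cellular glass interface, ΣR_partial = 5.433 m·K/W.
T_interface = T_in − Q'·ΣR_partial = -150 °C − (-27.64)(5.433) = 0.2 °C

T = 0.2 °C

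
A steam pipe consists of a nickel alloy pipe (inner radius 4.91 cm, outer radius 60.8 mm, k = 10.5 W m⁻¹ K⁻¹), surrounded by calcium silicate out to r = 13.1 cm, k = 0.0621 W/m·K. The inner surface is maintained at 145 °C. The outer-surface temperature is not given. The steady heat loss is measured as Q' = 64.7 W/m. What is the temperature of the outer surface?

T_out = 17.5 °C

Series resistances:
  R'_nickel alloy = ln(0.0608/0.0491)/(2πk) = 0.2137/(2π·10.5) = 0.003240 m·K/W
  R'_calcium silicate = ln(0.131/0.0608)/(2πk) = 0.7676/(2π·0.0621) = 1.967 m·K/W
ΣR = 1.971 m·K/W
ΔT = Q'·ΣR = 64.7 × 1.971 = 127.5 K
Heat flows outward, so T_out = T_in − ΔT = 145 − 127.5 = 17.5 °C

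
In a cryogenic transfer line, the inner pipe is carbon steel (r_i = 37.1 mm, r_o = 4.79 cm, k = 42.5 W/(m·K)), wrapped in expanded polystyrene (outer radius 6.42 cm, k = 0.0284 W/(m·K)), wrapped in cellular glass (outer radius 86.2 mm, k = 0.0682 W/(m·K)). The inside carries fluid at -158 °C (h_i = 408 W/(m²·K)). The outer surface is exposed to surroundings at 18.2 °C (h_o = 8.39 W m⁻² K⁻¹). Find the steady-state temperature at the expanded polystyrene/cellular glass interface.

Treat each layer as a resistance in series:
  R'_conv,in = 1/(2πr h) = 1/(2π·0.0371·408) = 0.01051 m·K/W
  R'_carbon steel = ln(0.0479/0.0371)/(2πk) = 0.2555/(2π·42.5) = 9.568×10^-4 m·K/W
  R'_expanded polystyrene = ln(0.0642/0.0479)/(2πk) = 0.2929/(2π·0.0284) = 1.641 m·K/W
  R'_cellular glass = ln(0.0862/0.0642)/(2πk) = 0.2947/(2π·0.0682) = 0.6876 m·K/W
  R'_conv,out = 1/(2πr h) = 1/(2π·0.0862·8.39) = 0.2201 m·K/W
ΣR = 0.01051 + 9.568×10^-4 + 1.641 + 0.6876 + 0.2201 = 2.560 m·K/W
Q' = ΔT/ΣR = (-158 °C − 18.2 °C)/2.560 = -68.83 W/m
From the inner boundary to the expanded polystyrene/cellular glass interface, ΣR_partial = 1.652 m·K/W.
T_interface = T_in − Q'·ΣR_partial = -158 °C − (-68.83)(1.652) = -44.3 °C

T = -44.3 °C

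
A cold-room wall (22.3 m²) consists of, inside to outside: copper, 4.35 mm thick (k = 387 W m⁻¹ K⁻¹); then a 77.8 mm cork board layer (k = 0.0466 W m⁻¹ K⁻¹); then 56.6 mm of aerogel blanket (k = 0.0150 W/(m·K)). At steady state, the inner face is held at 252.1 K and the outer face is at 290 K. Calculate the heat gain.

Q = 155 W

Treat each layer as a resistance in series:
  R_copper = L/(kA) = 0.00435/(387·22.3) = 5.040×10^-7 K/W
  R_cork board = L/(kA) = 0.0778/(0.0466·22.3) = 0.07487 K/W
  R_aerogel blanket = L/(kA) = 0.0566/(0.0150·22.3) = 0.1692 K/W
ΣR = 5.040×10^-7 + 0.07487 + 0.1692 = 0.2441 K/W
Q = ΔT/ΣR = (252.1 K − 290 K)/0.2441 = -155 W
(Negative Q ⇒ heat flows inward; heat gain = 155 W.)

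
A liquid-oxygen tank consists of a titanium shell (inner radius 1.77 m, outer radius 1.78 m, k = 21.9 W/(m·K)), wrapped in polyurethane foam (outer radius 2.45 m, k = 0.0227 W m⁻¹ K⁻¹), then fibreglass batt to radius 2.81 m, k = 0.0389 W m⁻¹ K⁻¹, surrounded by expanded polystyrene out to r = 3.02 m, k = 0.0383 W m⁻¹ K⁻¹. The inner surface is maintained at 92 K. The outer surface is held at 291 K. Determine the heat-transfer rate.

Q = 286 W

Treat each layer as a resistance in series:
  R_titanium = (1/1.77 − 1/1.78)/(4πk) = 0.003174/(4π·21.9) = 1.153×10^-5 K/W
  R_polyurethane foam = (1/1.78 − 1/2.45)/(4πk) = 0.1536/(4π·0.0227) = 0.5386 K/W
  R_fibreglass batt = (1/2.45 − 1/2.81)/(4πk) = 0.05229/(4π·0.0389) = 0.1070 K/W
  R_expanded polystyrene = (1/2.81 − 1/3.02)/(4πk) = 0.02475/(4π·0.0383) = 0.05142 K/W
ΣR = 1.153×10^-5 + 0.5386 + 0.1070 + 0.05142 = 0.6970 K/W
Q = ΔT/ΣR = (92 K − 291 K)/0.6970 = -286 W
(Negative Q ⇒ heat flows inward; heat gain = 286 W.)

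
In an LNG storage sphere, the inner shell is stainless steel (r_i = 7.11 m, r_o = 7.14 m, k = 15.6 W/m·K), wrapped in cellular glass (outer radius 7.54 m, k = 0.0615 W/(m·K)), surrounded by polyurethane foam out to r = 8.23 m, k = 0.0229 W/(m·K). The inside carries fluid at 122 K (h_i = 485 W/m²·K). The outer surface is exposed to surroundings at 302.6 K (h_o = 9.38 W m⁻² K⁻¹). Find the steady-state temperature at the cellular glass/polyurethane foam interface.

T = 158 K

Treat each layer as a resistance in series:
  R_conv,in = 1/(4πr²h) = 1/(4π·7.11²·485) = 3.246×10^-6 K/W
  R_stainless steel = (1/7.11 − 1/7.14)/(4πk) = 5.910×10^-4/(4π·15.6) = 3.015×10^-6 K/W
  R_cellular glass = (1/7.14 − 1/7.54)/(4πk) = 0.007430/(4π·0.0615) = 0.009614 K/W
  R_polyurethane foam = (1/7.54 − 1/8.23)/(4πk) = 0.01112/(4π·0.0229) = 0.03864 K/W
  R_conv,out = 1/(4πr²h) = 1/(4π·8.23²·9.38) = 1.253×10^-4 K/W
ΣR = 3.246×10^-6 + 3.015×10^-6 + 0.009614 + 0.03864 + 1.253×10^-4 = 0.04839 K/W
Q = ΔT/ΣR = (122 K − 302.6 K)/0.04839 = -3732 W
From the inner boundary to the cellular glass/polyurethane foam interface, ΣR_partial = 0.009620 K/W.
T_interface = T_in − Q·ΣR_partial = 122 K − (-3732)(0.009620) = 158 K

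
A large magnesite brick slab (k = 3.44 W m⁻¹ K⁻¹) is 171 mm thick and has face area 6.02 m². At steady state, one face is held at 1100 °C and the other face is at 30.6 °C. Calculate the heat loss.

Q = kA·ΔT/L = 3.44 × 6.02 × |1100 °C − 30.6 °C| / 0.171 = 1.30×10^5 W

Q = 130 kW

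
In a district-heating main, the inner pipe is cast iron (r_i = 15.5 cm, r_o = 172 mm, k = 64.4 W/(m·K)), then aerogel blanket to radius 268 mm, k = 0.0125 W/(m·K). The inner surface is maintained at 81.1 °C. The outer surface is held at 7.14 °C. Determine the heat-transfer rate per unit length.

Resistance network (inner→outer):
  R'_cast iron = ln(0.172/0.155)/(2πk) = 0.1041/(2π·64.4) = 2.572×10^-4 m·K/W
  R'_aerogel blanket = ln(0.268/0.172)/(2πk) = 0.4435/(2π·0.0125) = 5.647 m·K/W
ΣR = 2.572×10^-4 + 5.647 = 5.647 m·K/W
Q' = ΔT/ΣR = (81.1 °C − 7.14 °C)/5.647 = 13.1 W/m

Q' = 13.1 W/m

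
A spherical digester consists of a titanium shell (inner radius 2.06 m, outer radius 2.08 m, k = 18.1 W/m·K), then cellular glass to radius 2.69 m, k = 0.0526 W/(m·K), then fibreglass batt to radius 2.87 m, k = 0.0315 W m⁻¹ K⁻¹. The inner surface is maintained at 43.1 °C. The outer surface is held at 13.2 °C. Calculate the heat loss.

Q = 134 W

Series thermal resistances, inner to outer:
  R_titanium = (1/2.06 − 1/2.08)/(4πk) = 0.004668/(4π·18.1) = 2.052×10^-5 K/W
  R_cellular glass = (1/2.08 − 1/2.69)/(4πk) = 0.1090/(4π·0.0526) = 0.1649 K/W
  R_fibreglass batt = (1/2.69 − 1/2.87)/(4πk) = 0.02332/(4π·0.0315) = 0.05890 K/W
ΣR = 2.052×10^-5 + 0.1649 + 0.05890 = 0.2238 K/W
Q = ΔT/ΣR = (43.1 °C − 13.2 °C)/0.2238 = 134 W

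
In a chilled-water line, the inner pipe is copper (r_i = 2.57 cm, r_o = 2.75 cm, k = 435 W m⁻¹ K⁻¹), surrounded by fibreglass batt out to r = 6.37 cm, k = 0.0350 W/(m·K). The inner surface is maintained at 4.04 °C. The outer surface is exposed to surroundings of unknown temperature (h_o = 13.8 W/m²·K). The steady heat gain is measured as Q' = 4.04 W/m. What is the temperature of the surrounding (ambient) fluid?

T_out = 20.2 °C

Series resistances:
  R'_copper = ln(0.0275/0.0257)/(2πk) = 0.06770/(2π·435) = 2.477×10^-5 m·K/W
  R'_fibreglass batt = ln(0.0637/0.0275)/(2πk) = 0.8400/(2π·0.0350) = 3.820 m·K/W
  R'_conv,out = 1/(2πr h) = 1/(2π·0.0637·13.8) = 0.1811 m·K/W
ΣR = 4.001 m·K/W
ΔT = Q'·ΣR = 4.04 × 4.001 = 16.16 K
Heat flows inward, so T_out = T_in + ΔT = 4.04 + 16.16 = 20.2 °C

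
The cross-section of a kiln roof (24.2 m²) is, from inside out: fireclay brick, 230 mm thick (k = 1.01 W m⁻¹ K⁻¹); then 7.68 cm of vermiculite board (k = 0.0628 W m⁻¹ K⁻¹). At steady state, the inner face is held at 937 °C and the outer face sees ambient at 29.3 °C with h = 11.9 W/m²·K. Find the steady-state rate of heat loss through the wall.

Treat each layer as a resistance in series:
  R_fireclay brick = L/(kA) = 0.230/(1.01·24.2) = 0.009410 K/W
  R_vermiculite board = L/(kA) = 0.0768/(0.0628·24.2) = 0.05053 K/W
  R_conv,out = 1/(hA) = 1/(11.9·24.2) = 0.003472 K/W
ΣR = 0.009410 + 0.05053 + 0.003472 = 0.06341 K/W
Q = ΔT/ΣR = (937 °C − 29.3 °C)/0.06341 = 14300 W

Q = 14300 W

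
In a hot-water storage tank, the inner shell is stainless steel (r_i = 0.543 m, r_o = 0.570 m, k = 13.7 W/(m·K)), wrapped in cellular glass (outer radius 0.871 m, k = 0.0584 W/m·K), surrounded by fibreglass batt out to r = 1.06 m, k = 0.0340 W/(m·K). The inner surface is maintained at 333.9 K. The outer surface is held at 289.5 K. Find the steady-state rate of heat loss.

Resistance network (inner→outer):
  R_stainless steel = (1/0.543 − 1/0.570)/(4πk) = 0.08723/(4π·13.7) = 5.067×10^-4 K/W
  R_cellular glass = (1/0.570 − 1/0.871)/(4πk) = 0.6063/(4π·0.0584) = 0.8261 K/W
  R_fibreglass batt = (1/0.871 − 1/1.06)/(4πk) = 0.2047/(4π·0.0340) = 0.4791 K/W
ΣR = 5.067×10^-4 + 0.8261 + 0.4791 = 1.306 K/W
Q = ΔT/ΣR = (333.9 K − 289.5 K)/1.306 = 34.0 W

Q = 34.0 W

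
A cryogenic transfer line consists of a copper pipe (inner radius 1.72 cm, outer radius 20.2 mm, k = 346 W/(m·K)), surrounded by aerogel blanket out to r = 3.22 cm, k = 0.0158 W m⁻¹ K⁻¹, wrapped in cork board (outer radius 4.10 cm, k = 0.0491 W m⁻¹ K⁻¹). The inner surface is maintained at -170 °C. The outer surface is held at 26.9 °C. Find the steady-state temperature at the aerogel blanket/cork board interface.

T = -1.2 °C

Resistance network (inner→outer):
  R'_copper = ln(0.0202/0.0172)/(2πk) = 0.1608/(2π·346) = 7.395×10^-5 m·K/W
  R'_aerogel blanket = ln(0.0322/0.0202)/(2πk) = 0.4663/(2π·0.0158) = 4.697 m·K/W
  R'_cork board = ln(0.0410/0.0322)/(2πk) = 0.2416/(2π·0.0491) = 0.7832 m·K/W
ΣR = 7.395×10^-5 + 4.697 + 0.7832 = 5.480 m·K/W
Q' = ΔT/ΣR = (-170 °C − 26.9 °C)/5.480 = -35.93 W/m
From the inner boundary to the aerogel blanket/cork board interface, ΣR_partial = 4.697 m·K/W.
T_interface = T_in − Q'·ΣR_partial = -170 °C − (-35.93)(4.697) = -1.2 °C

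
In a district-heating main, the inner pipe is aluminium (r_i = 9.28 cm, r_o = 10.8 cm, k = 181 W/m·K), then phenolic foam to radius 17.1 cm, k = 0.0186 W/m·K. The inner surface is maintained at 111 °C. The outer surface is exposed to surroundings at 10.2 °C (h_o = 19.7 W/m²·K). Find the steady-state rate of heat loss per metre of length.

Series thermal resistances, inner to outer:
  R'_aluminium = ln(0.108/0.0928)/(2πk) = 0.1517/(2π·181) = 1.334×10^-4 m·K/W
  R'_phenolic foam = ln(0.171/0.108)/(2πk) = 0.4595/(2π·0.0186) = 3.932 m·K/W
  R'_conv,out = 1/(2πr h) = 1/(2π·0.171·19.7) = 0.04725 m·K/W
ΣR = 1.334×10^-4 + 3.932 + 0.04725 = 3.979 m·K/W
Q' = ΔT/ΣR = (111 °C − 10.2 °C)/3.979 = 25.3 W/m

Q' = 25.3 W/m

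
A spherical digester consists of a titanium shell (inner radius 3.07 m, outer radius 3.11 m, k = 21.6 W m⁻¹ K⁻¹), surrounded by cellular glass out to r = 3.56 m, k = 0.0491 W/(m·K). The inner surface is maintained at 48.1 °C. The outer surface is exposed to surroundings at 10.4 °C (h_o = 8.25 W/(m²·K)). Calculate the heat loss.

Q = 566 W

Resistance network (inner→outer):
  R_titanium = (1/3.07 − 1/3.11)/(4πk) = 0.004189/(4π·21.6) = 1.543×10^-5 K/W
  R_cellular glass = (1/3.11 − 1/3.56)/(4πk) = 0.04064/(4π·0.0491) = 0.06587 K/W
  R_conv,out = 1/(4πr²h) = 1/(4π·3.56²·8.25) = 7.611×10^-4 K/W
ΣR = 1.543×10^-5 + 0.06587 + 7.611×10^-4 = 0.06665 K/W
Q = ΔT/ΣR = (48.1 °C − 10.4 °C)/0.06665 = 566 W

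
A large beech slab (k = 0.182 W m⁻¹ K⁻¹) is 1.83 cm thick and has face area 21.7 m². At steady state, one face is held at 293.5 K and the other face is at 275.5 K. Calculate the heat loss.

Q = kA·ΔT/L = 0.182 × 21.7 × |293.5 K − 275.5 K| / 0.0183 = 3880 W

Q = 3.88 kW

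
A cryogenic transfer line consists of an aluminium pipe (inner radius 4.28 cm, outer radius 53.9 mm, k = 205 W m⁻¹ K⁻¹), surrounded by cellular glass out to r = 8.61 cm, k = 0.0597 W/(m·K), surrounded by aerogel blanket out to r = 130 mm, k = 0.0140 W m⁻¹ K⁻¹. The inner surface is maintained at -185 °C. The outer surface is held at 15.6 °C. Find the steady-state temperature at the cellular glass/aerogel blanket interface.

Series thermal resistances, inner to outer:
  R'_aluminium = ln(0.0539/0.0428)/(2πk) = 0.2306/(2π·205) = 1.790×10^-4 m·K/W
  R'_cellular glass = ln(0.0861/0.0539)/(2πk) = 0.4684/(2π·0.0597) = 1.249 m·K/W
  R'_aerogel blanket = ln(0.130/0.0861)/(2πk) = 0.4120/(2π·0.0140) = 4.684 m·K/W
ΣR = 1.790×10^-4 + 1.249 + 4.684 = 5.933 m·K/W
Q' = ΔT/ΣR = (-185 °C − 15.6 °C)/5.933 = -33.81 W/m
From the inner boundary to the cellular glass/aerogel blanket interface, ΣR_partial = 1.249 m·K/W.
T_interface = T_in − Q'·ΣR_partial = -185 °C − (-33.81)(1.249) = -143 °C

T = -143 °C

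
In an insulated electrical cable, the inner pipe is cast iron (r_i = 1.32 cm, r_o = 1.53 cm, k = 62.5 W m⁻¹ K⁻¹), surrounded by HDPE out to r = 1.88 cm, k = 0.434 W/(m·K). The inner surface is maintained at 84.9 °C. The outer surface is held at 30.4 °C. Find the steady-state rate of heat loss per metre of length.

Q' = 718 W/m

Resistance network (inner→outer):
  R'_cast iron = ln(0.0153/0.0132)/(2πk) = 0.1476/(2π·62.5) = 3.760×10^-4 m·K/W
  R'_HDPE = ln(0.0188/0.0153)/(2πk) = 0.2060/(2π·0.434) = 0.07555 m·K/W
ΣR = 3.760×10^-4 + 0.07555 = 0.07593 m·K/W
Q' = ΔT/ΣR = (84.9 °C − 30.4 °C)/0.07593 = 718 W/m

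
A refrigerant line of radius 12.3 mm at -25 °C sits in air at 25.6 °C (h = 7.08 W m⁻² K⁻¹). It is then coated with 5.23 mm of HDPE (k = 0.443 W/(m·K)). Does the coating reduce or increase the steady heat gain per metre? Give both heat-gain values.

increases: 27.7 → 35.9 W/m

Critical radius for a cylinder: r_cr = k/h = 0.0626 m = 6.26 cm.
Outer radius after coating: r₂ = 0.0123 + 0.00523 = 0.01753 m.
Since r₁ < r_cr and r₂ ≤ r_cr, the coating moves toward the maximum at r_cr — heat gain rises.
Bare: R = 1/(2πr₁h) = 1.828 m·K/W; Q = 50.6/1.828 = 27.7 W/m.
Coated: R = R_cond + R_conv = 1.410 m·K/W; Q = 50.6/1.410 = 35.9 W/m.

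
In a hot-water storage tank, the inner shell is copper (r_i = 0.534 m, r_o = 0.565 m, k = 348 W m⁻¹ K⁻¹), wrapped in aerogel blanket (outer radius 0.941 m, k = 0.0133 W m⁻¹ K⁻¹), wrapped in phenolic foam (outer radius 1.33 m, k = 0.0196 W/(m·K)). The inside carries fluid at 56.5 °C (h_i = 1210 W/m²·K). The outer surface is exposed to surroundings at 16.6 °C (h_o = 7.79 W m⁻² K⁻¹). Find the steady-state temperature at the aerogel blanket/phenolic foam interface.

Resistance network (inner→outer):
  R_conv,in = 1/(4πr²h) = 1/(4π·0.534²·1210) = 2.306×10^-4 K/W
  R_copper = (1/0.534 − 1/0.565)/(4πk) = 0.1027/(4π·348) = 2.350×10^-5 K/W
  R_aerogel blanket = (1/0.565 − 1/0.941)/(4πk) = 0.7072/(4π·0.0133) = 4.231 K/W
  R_phenolic foam = (1/0.941 − 1/1.33)/(4πk) = 0.3108/(4π·0.0196) = 1.262 K/W
  R_conv,out = 1/(4πr²h) = 1/(4π·1.33²·7.79) = 0.005775 K/W
ΣR = 2.306×10^-4 + 2.350×10^-5 + 4.231 + 1.262 + 0.005775 = 5.499 K/W
Q = ΔT/ΣR = (56.5 °C − 16.6 °C)/5.499 = 7.256 W
From the inner boundary to the aerogel blanket/phenolic foam interface, ΣR_partial = 4.231 K/W.
T_interface = T_in − Q·ΣR_partial = 56.5 °C − (7.256)(4.231) = 25.8 °C

T = 25.8 °C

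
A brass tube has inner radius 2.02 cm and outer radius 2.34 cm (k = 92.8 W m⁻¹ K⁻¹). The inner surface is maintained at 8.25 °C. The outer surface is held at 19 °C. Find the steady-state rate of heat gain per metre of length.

Q' = 2πk·ΔT/ln(r₂/r₁) = 2π × 92.8 × 10.75 / ln(0.0234/0.0202) = 42600 W/m

Q' = 42.6 kW/m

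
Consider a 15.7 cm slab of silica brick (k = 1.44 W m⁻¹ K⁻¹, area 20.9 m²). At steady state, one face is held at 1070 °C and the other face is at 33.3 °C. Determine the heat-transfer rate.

Q = 199 kW

Q = kA·ΔT/L = 1.44 × 20.9 × |1070 °C − 33.3 °C| / 0.157 = 1.99×10^5 W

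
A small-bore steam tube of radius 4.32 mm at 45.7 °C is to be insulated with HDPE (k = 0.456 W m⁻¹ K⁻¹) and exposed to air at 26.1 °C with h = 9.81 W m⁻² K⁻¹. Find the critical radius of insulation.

For a cylinder, r_cr = k_ins/h = 0.456/9.81 = 0.0465 m = 4.65 cm

r_cr = 4.65 cm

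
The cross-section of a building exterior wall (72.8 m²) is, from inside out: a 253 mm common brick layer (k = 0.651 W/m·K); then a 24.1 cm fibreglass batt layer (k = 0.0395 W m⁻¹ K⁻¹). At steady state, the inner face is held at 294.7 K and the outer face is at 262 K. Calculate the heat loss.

Series thermal resistances, inner to outer:
  R_common brick = L/(kA) = 0.253/(0.651·72.8) = 0.005338 K/W
  R_fibreglass batt = L/(kA) = 0.241/(0.0395·72.8) = 0.08381 K/W
ΣR = 0.005338 + 0.08381 = 0.08915 K/W
Q = ΔT/ΣR = (294.7 K − 262 K)/0.08915 = 367 W

Q = 367 W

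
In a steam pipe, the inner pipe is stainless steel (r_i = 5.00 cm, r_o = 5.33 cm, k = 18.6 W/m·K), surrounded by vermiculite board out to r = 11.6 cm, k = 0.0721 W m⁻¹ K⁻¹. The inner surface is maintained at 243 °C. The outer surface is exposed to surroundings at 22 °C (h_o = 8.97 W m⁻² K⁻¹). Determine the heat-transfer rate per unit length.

Resistance network (inner→outer):
  R'_stainless steel = ln(0.0533/0.0500)/(2πk) = 0.06391/(2π·18.6) = 5.469×10^-4 m·K/W
  R'_vermiculite board = ln(0.116/0.0533)/(2πk) = 0.7777/(2π·0.0721) = 1.717 m·K/W
  R'_conv,out = 1/(2πr h) = 1/(2π·0.116·8.97) = 0.1530 m·K/W
ΣR = 5.469×10^-4 + 1.717 + 0.1530 = 1.871 m·K/W
Q' = ΔT/ΣR = (243 °C − 22 °C)/1.871 = 118 W/m

Q' = 118 W/m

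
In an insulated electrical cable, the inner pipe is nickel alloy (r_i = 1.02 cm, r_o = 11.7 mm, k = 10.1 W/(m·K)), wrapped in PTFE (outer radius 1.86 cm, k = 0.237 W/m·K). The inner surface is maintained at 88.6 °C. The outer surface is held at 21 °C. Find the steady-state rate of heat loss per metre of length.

Q' = 216 W/m

Series thermal resistances, inner to outer:
  R'_nickel alloy = ln(0.0117/0.0102)/(2πk) = 0.1372/(2π·10.1) = 0.002162 m·K/W
  R'_PTFE = ln(0.0186/0.0117)/(2πk) = 0.4636/(2π·0.237) = 0.3113 m·K/W
ΣR = 0.002162 + 0.3113 = 0.3135 m·K/W
Q' = ΔT/ΣR = (88.6 °C − 21 °C)/0.3135 = 216 W/m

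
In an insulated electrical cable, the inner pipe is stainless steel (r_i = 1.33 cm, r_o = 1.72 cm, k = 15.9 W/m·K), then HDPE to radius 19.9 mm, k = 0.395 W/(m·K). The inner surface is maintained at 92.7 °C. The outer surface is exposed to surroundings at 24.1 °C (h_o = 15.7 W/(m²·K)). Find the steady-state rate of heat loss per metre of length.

Series thermal resistances, inner to outer:
  R'_stainless steel = ln(0.0172/0.0133)/(2πk) = 0.2571/(2π·15.9) = 0.002574 m·K/W
  R'_HDPE = ln(0.0199/0.0172)/(2πk) = 0.1458/(2π·0.395) = 0.05875 m·K/W
  R'_conv,out = 1/(2πr h) = 1/(2π·0.0199·15.7) = 0.5094 m·K/W
ΣR = 0.002574 + 0.05875 + 0.5094 = 0.5707 m·K/W
Q' = ΔT/ΣR = (92.7 °C − 24.1 °C)/0.5707 = 120 W/m

Q' = 120 W/m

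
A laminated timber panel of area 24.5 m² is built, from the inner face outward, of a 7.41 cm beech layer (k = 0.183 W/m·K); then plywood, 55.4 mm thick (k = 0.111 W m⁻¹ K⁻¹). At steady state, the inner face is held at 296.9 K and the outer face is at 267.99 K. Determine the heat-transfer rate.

Series thermal resistances, inner to outer:
  R_beech = L/(kA) = 0.0741/(0.183·24.5) = 0.01653 K/W
  R_plywood = L/(kA) = 0.0554/(0.111·24.5) = 0.02037 K/W
ΣR = 0.01653 + 0.02037 = 0.03690 K/W
Q = ΔT/ΣR = (296.9 K − 267.99 K)/0.03690 = 783 W

Q = 783 W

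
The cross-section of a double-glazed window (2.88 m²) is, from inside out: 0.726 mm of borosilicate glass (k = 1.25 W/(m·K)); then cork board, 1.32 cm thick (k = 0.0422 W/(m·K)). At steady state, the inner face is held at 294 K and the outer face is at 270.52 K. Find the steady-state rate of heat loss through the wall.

Series thermal resistances, inner to outer:
  R_borosilicate glass = L/(kA) = 7.26×10^-4/(1.25·2.88) = 2.017×10^-4 K/W
  R_cork board = L/(kA) = 0.0132/(0.0422·2.88) = 0.1086 K/W
ΣR = 2.017×10^-4 + 0.1086 = 0.1088 K/W
Q = ΔT/ΣR = (294 K − 270.52 K)/0.1088 = 216 W

Q = 216 W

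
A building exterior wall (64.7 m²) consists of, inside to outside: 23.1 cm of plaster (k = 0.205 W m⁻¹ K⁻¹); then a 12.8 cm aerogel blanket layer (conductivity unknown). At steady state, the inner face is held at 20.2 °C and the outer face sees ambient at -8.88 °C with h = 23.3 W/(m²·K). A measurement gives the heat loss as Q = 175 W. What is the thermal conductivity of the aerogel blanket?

ΣR = ΔT/Q = |20.2 − -8.88|/175 = 0.1662 K/W
Known resistances:
  R_plaster = L/(kA) = 0.231/(0.205·64.7) = 0.01742 K/W
  R_conv,out = 1/(hA) = 1/(23.3·64.7) = 6.633×10^-4 K/W
R_aerogel blanket = ΣR − ΣR_known = 0.1662 − 0.01808 = 0.1481 K/W
L/(kA) = 0.1481 ⇒ k = 0.128/(0.1481·64.7) = 0.0134 W/m·K

k = 0.0134 W/m·K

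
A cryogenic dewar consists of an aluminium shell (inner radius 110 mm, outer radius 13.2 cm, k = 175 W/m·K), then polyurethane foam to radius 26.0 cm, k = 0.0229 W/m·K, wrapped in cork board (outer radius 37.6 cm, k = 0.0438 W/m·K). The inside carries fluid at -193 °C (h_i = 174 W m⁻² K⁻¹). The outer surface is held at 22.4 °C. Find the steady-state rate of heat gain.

Resistance network (inner→outer):
  R_conv,in = 1/(4πr²h) = 1/(4π·0.110²·174) = 0.03780 K/W
  R_aluminium = (1/0.110 − 1/0.132)/(4πk) = 1.515/(4π·175) = 6.890×10^-4 K/W
  R_polyurethane foam = (1/0.132 − 1/0.260)/(4πk) = 3.730/(4π·0.0229) = 12.96 K/W
  R_cork board = (1/0.260 − 1/0.376)/(4πk) = 1.187/(4π·0.0438) = 2.156 K/W
ΣR = 0.03780 + 6.890×10^-4 + 12.96 + 2.156 = 15.15 K/W
Q = ΔT/ΣR = (-193 °C − 22.4 °C)/15.15 = -14.2 W
(Negative Q ⇒ heat flows inward; heat gain = 14.2 W.)

Q = 14.2 W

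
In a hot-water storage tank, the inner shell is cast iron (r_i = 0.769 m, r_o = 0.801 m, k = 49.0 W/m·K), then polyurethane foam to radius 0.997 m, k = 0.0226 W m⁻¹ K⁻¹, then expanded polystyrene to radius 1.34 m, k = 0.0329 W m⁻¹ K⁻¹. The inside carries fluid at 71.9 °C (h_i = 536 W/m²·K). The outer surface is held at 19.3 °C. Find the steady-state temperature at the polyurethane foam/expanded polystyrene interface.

T = 41.3 °C

Treat each layer as a resistance in series:
  R_conv,in = 1/(4πr²h) = 1/(4π·0.769²·536) = 2.511×10^-4 K/W
  R_cast iron = (1/0.769 − 1/0.801)/(4πk) = 0.05195/(4π·49.0) = 8.437×10^-5 K/W
  R_polyurethane foam = (1/0.801 − 1/0.997)/(4πk) = 0.2454/(4π·0.0226) = 0.8642 K/W
  R_expanded polystyrene = (1/0.997 − 1/1.34)/(4πk) = 0.2567/(4π·0.0329) = 0.6210 K/W
ΣR = 2.511×10^-4 + 8.437×10^-5 + 0.8642 + 0.6210 = 1.486 K/W
Q = ΔT/ΣR = (71.9 °C − 19.3 °C)/1.486 = 35.40 W
From the inner boundary to the polyurethane foam/expanded polystyrene interface, ΣR_partial = 0.8645 K/W.
T_interface = T_in − Q·ΣR_partial = 71.9 °C − (35.40)(0.8645) = 41.3 °C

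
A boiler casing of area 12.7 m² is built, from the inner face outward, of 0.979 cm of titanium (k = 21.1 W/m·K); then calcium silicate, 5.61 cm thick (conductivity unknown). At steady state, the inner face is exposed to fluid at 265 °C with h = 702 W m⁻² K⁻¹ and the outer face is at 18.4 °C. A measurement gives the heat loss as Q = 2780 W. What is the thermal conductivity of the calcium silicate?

k = 0.0499 W/m·K

ΣR = ΔT/Q = |265 − 18.4|/2780 = 0.08871 K/W
Known resistances:
  R_conv,in = 1/(hA) = 1/(702·12.7) = 1.122×10^-4 K/W
  R_titanium = L/(kA) = 0.00979/(21.1·12.7) = 3.653×10^-5 K/W
R_calcium silicate = ΣR − ΣR_known = 0.08871 − 1.487×10^-4 = 0.08856 K/W
L/(kA) = 0.08856 ⇒ k = 0.0561/(0.08856·12.7) = 0.0499 W/m·K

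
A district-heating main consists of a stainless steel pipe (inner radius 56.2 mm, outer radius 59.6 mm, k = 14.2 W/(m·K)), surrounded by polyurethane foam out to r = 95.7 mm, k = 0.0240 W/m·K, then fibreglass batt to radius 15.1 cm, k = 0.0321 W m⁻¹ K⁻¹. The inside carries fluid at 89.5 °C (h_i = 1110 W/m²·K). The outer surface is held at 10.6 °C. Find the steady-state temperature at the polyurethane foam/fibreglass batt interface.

Treat each layer as a resistance in series:
  R'_conv,in = 1/(2πr h) = 1/(2π·0.0562·1110) = 0.002551 m·K/W
  R'_stainless steel = ln(0.0596/0.0562)/(2πk) = 0.05874/(2π·14.2) = 6.584×10^-4 m·K/W
  R'_polyurethane foam = ln(0.0957/0.0596)/(2πk) = 0.4736/(2π·0.0240) = 3.140 m·K/W
  R'_fibreglass batt = ln(0.151/0.0957)/(2πk) = 0.4561/(2π·0.0321) = 2.261 m·K/W
ΣR = 0.002551 + 6.584×10^-4 + 3.140 + 2.261 = 5.404 m·K/W
Q' = ΔT/ΣR = (89.5 °C − 10.6 °C)/5.404 = 14.60 W/m
From the inner boundary to the polyurethane foam/fibreglass batt interface, ΣR_partial = 3.143 m·K/W.
T_interface = T_in − Q'·ΣR_partial = 89.5 °C − (14.60)(3.143) = 43.6 °C

T = 43.6 °C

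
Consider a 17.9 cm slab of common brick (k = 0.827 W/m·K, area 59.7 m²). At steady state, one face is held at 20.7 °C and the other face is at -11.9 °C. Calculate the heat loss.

Q = 8.99 kW

Q = kA·ΔT/L = 0.827 × 59.7 × |20.7 °C − -11.9 °C| / 0.179 = 8990 W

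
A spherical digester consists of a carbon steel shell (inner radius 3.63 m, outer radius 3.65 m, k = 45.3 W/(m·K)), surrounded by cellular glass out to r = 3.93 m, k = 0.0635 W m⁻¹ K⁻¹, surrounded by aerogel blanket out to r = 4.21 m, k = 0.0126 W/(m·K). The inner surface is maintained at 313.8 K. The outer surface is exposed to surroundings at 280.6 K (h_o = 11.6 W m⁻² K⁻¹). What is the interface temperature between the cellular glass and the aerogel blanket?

Resistance network (inner→outer):
  R_carbon steel = (1/3.63 − 1/3.65)/(4πk) = 0.001509/(4π·45.3) = 2.652×10^-6 K/W
  R_cellular glass = (1/3.65 − 1/3.93)/(4πk) = 0.01952/(4π·0.0635) = 0.02446 K/W
  R_aerogel blanket = (1/3.93 − 1/4.21)/(4πk) = 0.01692/(4π·0.0126) = 0.1069 K/W
  R_conv,out = 1/(4πr²h) = 1/(4π·4.21²·11.6) = 3.871×10^-4 K/W
ΣR = 2.652×10^-6 + 0.02446 + 0.1069 + 3.871×10^-4 = 0.1317 K/W
Q = ΔT/ΣR = (313.8 K − 280.6 K)/0.1317 = 252.1 W
From the inner boundary to the cellular glass/aerogel blanket interface, ΣR_partial = 0.02446 K/W.
T_interface = T_in − Q·ΣR_partial = 313.8 K − (252.1)(0.02446) = 307.6 K

T = 307.6 K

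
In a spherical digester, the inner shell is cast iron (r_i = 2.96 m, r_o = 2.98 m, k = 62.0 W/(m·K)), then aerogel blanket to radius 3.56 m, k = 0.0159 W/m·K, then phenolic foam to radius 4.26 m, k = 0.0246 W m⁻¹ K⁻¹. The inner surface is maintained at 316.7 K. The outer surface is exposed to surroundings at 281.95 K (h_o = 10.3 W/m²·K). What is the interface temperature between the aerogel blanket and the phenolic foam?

T = 294.2 K

Treat each layer as a resistance in series:
  R_cast iron = (1/2.96 − 1/2.98)/(4πk) = 0.002267/(4π·62.0) = 2.910×10^-6 K/W
  R_aerogel blanket = (1/2.98 − 1/3.56)/(4πk) = 0.05467/(4π·0.0159) = 0.2736 K/W
  R_phenolic foam = (1/3.56 − 1/4.26)/(4πk) = 0.04616/(4π·0.0246) = 0.1493 K/W
  R_conv,out = 1/(4πr²h) = 1/(4π·4.26²·10.3) = 4.257×10^-4 K/W
ΣR = 2.910×10^-6 + 0.2736 + 0.1493 + 4.257×10^-4 = 0.4233 K/W
Q = ΔT/ΣR = (316.7 K − 281.95 K)/0.4233 = 82.09 W
From the inner boundary to the aerogel blanket/phenolic foam interface, ΣR_partial = 0.2736 K/W.
T_interface = T_in − Q·ΣR_partial = 316.7 K − (82.09)(0.2736) = 294.2 K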